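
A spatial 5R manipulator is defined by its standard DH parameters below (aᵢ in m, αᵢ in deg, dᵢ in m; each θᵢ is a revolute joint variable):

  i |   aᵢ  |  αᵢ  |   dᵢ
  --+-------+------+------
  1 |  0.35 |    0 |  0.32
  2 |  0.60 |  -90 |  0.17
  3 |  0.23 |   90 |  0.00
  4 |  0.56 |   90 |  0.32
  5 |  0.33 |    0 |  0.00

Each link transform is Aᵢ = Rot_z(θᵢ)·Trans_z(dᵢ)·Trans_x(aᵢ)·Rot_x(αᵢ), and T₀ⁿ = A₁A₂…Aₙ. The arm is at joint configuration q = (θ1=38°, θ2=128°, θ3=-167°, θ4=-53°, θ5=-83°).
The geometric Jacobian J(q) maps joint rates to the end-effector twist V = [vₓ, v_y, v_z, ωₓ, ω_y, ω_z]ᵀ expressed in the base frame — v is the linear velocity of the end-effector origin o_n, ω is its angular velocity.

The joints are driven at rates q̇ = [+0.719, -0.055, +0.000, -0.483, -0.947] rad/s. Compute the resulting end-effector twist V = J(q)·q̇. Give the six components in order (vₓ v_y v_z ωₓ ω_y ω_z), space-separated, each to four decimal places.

o_n = [0.3669, 0.6868, 0.6303]
J₁: ẑ×o_n = [-0.6868, 0.3669, 0.0000], ω = ẑ
J2: z=[0.0000, 0.0000, 1.0000] o=[0.2758, 0.2155, 0.3200] → [-0.4713, 0.0911, 0.0000, 0.0000, 0.0000, 1.0000]
J3: z=[-0.2419, -0.9703, 0.0000] o=[-0.3064, 0.3606, 0.4900] → [-0.1362, 0.0340, 0.5744, -0.2419, -0.9703, 0.0000]
J4: z=[0.2183, -0.0544, -0.9744] o=[-0.0889, 0.3064, 0.5417] → [0.3658, -0.4635, 0.1078, 0.2183, -0.0544, -0.9744]
J5: z=[-0.6095, 0.7722, -0.1797] o=[0.4077, 0.6435, 0.3058] → [0.2584, 0.2052, 0.0052, -0.6095, 0.7722, -0.1797]
V = J·q̇ = [-0.8893, 0.2884, -0.0570, 0.4717, -0.7050, 1.3048]

-0.8893 0.2884 -0.0570 0.4717 -0.7050 1.3048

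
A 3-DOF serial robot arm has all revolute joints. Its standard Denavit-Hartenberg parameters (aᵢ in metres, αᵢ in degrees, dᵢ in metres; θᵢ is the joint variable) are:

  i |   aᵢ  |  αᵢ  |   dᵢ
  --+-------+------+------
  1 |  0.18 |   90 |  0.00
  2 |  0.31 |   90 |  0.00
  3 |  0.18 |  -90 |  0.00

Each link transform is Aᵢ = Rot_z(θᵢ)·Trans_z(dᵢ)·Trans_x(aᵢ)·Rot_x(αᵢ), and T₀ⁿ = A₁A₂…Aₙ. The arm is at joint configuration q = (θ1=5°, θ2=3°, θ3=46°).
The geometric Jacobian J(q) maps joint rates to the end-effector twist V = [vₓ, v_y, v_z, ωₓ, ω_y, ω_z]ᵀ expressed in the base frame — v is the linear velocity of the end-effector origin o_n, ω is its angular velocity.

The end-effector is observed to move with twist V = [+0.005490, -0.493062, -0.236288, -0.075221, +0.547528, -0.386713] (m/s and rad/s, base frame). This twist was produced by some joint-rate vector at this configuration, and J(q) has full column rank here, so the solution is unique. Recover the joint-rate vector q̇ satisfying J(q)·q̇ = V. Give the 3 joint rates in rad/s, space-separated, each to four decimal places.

-0.9060 -0.5520 -0.5200

o_n = [0.6234, -0.0754, 0.0228]
J₁: ẑ×o_n = [0.0754, 0.6234, -0.0000], ω = ẑ
J2: z=[0.0872, -0.9962, 0.0000] o=[0.1793, 0.0157, 0.0000] → [-0.0227, -0.0020, 0.4344, 0.0872, -0.9962, 0.0000]
J3: z=[0.0521, 0.0046, -0.9986] o=[0.4877, 0.0427, 0.0162] → [-0.1179, -0.1358, -0.0068, 0.0521, 0.0046, -0.9986]
q̇ = J⁺·V = [-0.9060, -0.5520, -0.5200]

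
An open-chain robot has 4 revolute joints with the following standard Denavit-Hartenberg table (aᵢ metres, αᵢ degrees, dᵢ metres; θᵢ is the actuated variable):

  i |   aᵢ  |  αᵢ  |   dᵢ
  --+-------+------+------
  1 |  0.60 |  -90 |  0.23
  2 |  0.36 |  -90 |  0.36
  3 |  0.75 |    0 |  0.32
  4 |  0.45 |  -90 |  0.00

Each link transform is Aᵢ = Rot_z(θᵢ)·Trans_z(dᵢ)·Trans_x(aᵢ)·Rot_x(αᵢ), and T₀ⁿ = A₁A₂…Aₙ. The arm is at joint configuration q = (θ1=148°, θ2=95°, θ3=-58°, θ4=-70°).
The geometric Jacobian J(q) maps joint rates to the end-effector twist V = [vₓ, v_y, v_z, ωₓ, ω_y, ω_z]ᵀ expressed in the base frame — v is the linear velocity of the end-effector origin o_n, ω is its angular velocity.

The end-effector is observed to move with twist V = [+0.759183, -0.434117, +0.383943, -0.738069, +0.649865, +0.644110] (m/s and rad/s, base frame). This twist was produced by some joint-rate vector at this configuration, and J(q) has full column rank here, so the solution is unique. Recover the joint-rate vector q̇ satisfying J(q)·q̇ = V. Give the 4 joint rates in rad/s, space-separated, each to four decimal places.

o_n = [-0.9187, -1.0186, -0.2207]
J₁: ẑ×o_n = [1.0186, -0.9187, 0.0000], ω = ẑ
J2: z=[-0.5299, -0.8480, 0.0000] o=[-0.5088, 0.3180, 0.2300] → [0.3822, -0.2388, 0.3607, -0.5299, -0.8480, 0.0000]
J3: z=[0.8448, -0.5279, 0.0872] o=[-0.6730, -0.0040, -0.1286] → [0.1370, 0.0563, -0.9869, 0.8448, -0.5279, 0.0872]
J4: z=[0.8448, -0.5279, 0.0872] o=[-0.7103, -0.7306, -0.4967] → [-0.1206, -0.2513, -0.3533, 0.8448, -0.5279, 0.0872]
q̇ = J⁺·V = [0.7290, -0.1600, -0.1540, -0.8200]

0.7290 -0.1600 -0.1540 -0.8200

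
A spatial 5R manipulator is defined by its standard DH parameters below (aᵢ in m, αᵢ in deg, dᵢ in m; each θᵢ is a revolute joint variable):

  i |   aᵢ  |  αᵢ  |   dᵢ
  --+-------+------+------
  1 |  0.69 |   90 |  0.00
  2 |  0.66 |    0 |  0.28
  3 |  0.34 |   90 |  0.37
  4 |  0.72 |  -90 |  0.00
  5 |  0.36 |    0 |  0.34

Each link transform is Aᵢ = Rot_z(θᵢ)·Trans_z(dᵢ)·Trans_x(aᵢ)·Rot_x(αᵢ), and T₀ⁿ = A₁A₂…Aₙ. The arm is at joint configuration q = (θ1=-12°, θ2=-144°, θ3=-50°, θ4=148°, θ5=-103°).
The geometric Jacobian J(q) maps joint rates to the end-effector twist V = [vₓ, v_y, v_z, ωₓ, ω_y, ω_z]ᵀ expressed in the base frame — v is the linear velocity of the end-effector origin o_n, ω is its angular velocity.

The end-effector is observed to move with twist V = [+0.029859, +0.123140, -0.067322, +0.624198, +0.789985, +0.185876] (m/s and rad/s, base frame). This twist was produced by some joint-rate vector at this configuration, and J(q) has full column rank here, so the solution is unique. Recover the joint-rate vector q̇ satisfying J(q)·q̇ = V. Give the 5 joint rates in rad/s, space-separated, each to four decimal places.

o_n = [0.4527, -0.8122, -0.1400]
J₁: ẑ×o_n = [0.8122, 0.4527, -0.0000], ω = ẑ
J2: z=[-0.2079, -0.9781, 0.0000] o=[0.6749, -0.1435, 0.0000] → [0.1370, -0.0291, -0.0784, -0.2079, -0.9781, 0.0000]
J3: z=[-0.2079, -0.9781, 0.0000] o=[0.0944, -0.3063, -0.3879] → [-0.2425, 0.0515, 0.4556, -0.2079, -0.9781, 0.0000]
J4: z=[0.2366, -0.0503, 0.9703] o=[-0.3052, -0.5997, -0.3057] → [0.1979, 0.6962, -0.0122, 0.2366, -0.0503, 0.9703]
J5: z=[0.6793, 0.7226, -0.1282] o=[0.1950, -1.0960, -0.4534] → [0.2628, -0.2459, 0.0066, 0.6793, 0.7226, -0.1282]
q̇ = J⁺·V = [-0.3140, -0.2240, -0.1790, 0.5930, 0.5890]

-0.3140 -0.2240 -0.1790 0.5930 0.5890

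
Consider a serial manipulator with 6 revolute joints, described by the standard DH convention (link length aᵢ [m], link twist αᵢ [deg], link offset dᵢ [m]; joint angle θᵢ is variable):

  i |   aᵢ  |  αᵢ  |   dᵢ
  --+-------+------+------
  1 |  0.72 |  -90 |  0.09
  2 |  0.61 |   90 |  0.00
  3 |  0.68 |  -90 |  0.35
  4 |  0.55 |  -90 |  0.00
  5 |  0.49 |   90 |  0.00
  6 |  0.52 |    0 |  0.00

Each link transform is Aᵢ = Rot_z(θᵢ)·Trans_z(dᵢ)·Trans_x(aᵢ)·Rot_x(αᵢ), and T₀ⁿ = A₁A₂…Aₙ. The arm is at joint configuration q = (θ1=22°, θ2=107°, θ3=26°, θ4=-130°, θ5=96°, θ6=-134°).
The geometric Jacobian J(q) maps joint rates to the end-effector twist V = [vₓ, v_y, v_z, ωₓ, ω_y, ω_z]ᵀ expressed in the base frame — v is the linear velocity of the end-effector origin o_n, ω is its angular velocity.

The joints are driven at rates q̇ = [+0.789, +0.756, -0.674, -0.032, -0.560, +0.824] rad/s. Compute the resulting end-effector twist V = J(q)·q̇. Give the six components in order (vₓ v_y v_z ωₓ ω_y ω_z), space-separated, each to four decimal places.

-0.7568 0.0546 -0.0152 -0.2278 0.1569 1.6797

o_n = [0.9719, 0.2915, -0.7410]
J₁: ẑ×o_n = [-0.2915, 0.9719, 0.0000], ω = ẑ
J2: z=[-0.3746, 0.9272, 0.0000] o=[0.6676, 0.2697, 0.0900] → [-0.7705, -0.3113, -0.2903, -0.3746, 0.9272, 0.0000]
J3: z=[0.8867, 0.3582, -0.2924] o=[0.5022, 0.2029, -0.4933] → [-0.0628, 0.0823, -0.0897, 0.8867, 0.3582, -0.2924]
J4: z=[-0.2179, 0.8814, 0.4192] o=[0.5352, 0.5377, -1.1802] → [0.4903, 0.2787, -0.3312, -0.2179, 0.8814, 0.4192]
J5: z=[0.2575, 0.4662, -0.8464] o=[1.0530, 0.5798, -0.9995] → [-0.1235, 0.0021, -0.0364, 0.2575, 0.4662, -0.8464]
J6: z=[0.9590, -0.0161, 0.2829] o=[1.1109, 0.1464, -1.2206] → [-0.0488, -0.4993, 0.1369, 0.9590, -0.0161, 0.2829]
V = J·q̇ = [-0.7568, 0.0546, -0.0152, -0.2278, 0.1569, 1.6797]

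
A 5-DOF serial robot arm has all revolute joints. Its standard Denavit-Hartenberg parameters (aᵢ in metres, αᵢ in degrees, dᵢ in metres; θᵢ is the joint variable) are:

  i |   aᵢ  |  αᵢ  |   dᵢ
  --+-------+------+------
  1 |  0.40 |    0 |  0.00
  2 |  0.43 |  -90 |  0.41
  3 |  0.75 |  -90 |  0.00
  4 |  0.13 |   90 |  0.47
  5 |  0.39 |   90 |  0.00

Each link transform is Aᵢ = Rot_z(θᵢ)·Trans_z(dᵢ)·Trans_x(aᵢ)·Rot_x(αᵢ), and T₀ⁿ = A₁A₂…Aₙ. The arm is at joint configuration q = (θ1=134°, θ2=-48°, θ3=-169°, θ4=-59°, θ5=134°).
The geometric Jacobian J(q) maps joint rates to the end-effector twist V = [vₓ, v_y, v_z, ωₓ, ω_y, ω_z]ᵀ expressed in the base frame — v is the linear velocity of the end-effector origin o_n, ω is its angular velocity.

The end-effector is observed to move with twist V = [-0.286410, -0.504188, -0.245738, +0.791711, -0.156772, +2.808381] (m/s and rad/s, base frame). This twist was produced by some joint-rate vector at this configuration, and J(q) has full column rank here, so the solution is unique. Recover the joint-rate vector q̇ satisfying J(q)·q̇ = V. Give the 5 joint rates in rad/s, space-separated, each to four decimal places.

0.9600 0.8100 -0.6220 1.0000 -0.3470

o_n = [-0.1638, 0.1878, 1.2760]
J₁: ẑ×o_n = [-0.1878, -0.1638, 0.0000], ω = ẑ
J2: z=[0.0000, 0.0000, 1.0000] o=[-0.2779, 0.2877, 0.0000] → [0.1000, 0.1141, -0.0000, 0.0000, 0.0000, 1.0000]
J3: z=[-0.9976, 0.0698, 0.0000] o=[-0.2479, 0.7167, 0.4100] → [0.0604, 0.8639, 0.5218, -0.9976, 0.0698, 0.0000]
J4: z=[0.0133, 0.1903, 0.9816] o=[-0.2992, -0.0177, 0.5531] → [-0.0641, 0.1233, -0.0230, 0.0133, 0.1903, 0.9816]
J5: z=[-0.4551, 0.8753, -0.1636] o=[-0.4087, 0.0139, 1.0272] → [0.2462, 0.0731, -0.2935, -0.4551, 0.8753, -0.1636]
q̇ = J⁺·V = [0.9600, 0.8100, -0.6220, 1.0000, -0.3470]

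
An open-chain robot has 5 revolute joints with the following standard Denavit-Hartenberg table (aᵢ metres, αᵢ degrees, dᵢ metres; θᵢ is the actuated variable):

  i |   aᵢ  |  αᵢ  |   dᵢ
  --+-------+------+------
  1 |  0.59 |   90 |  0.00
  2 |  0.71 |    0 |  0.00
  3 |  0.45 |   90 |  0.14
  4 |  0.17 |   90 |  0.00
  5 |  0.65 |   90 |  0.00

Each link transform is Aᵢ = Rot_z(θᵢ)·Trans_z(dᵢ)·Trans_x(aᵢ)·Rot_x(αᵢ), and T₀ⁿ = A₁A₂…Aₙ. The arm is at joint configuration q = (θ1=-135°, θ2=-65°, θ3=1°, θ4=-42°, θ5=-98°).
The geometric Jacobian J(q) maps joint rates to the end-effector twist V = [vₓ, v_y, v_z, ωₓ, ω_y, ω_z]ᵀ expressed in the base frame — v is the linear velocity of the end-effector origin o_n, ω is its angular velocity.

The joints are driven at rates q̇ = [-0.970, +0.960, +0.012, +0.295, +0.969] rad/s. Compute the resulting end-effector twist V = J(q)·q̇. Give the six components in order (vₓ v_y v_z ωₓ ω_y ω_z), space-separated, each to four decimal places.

-1.5797 0.1755 0.6750 0.2104 0.5666 -0.5166

o_n = [-1.2576, -1.1349, -0.8189]
J₁: ẑ×o_n = [1.1349, -1.2576, 0.0000], ω = ẑ
J2: z=[-0.7071, 0.7071, 0.0000] o=[-0.4172, -0.4172, 0.0000] → [-0.5790, -0.5790, 1.1018, -0.7071, 0.7071, 0.0000]
J3: z=[-0.7071, 0.7071, 0.0000] o=[-0.6294, -0.6294, -0.6435] → [-0.1240, -0.1240, 0.8017, -0.7071, 0.7071, 0.0000]
J4: z=[0.6355, 0.6355, -0.4384] o=[-0.8679, -0.6699, -1.0479] → [-0.0583, 0.0253, -0.0478, 0.6355, 0.6355, -0.4384]
J5: z=[0.7329, -0.3181, 0.6014] o=[-0.8266, -0.7895, -1.1615] → [0.0988, -0.5103, -0.3903, 0.7329, -0.3181, 0.6014]
V = J·q̇ = [-1.5797, 0.1755, 0.6750, 0.2104, 0.5666, -0.5166]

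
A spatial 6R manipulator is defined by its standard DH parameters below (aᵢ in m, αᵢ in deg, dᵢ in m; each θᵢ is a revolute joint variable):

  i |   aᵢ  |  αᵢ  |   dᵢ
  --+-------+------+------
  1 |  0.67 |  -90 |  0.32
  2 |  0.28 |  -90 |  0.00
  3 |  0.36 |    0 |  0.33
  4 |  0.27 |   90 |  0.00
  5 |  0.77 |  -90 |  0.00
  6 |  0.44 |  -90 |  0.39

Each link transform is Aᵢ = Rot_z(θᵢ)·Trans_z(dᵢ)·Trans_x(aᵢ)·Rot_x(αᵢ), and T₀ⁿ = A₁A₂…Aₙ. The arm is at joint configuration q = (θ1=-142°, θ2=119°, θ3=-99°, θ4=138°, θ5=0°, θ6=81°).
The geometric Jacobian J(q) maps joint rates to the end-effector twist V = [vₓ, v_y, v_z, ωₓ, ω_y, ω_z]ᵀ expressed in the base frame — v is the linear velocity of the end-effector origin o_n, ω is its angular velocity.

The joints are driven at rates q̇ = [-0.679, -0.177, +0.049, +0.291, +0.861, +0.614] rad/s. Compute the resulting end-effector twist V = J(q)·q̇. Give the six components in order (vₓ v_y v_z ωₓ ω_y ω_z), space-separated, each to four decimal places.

0.7339 0.0796 0.8946 1.1675 0.2876 -0.6904

o_n = [-0.1402, 0.7534, -0.0411]
J₁: ẑ×o_n = [-0.7534, -0.1402, 0.0000], ω = ẑ
J2: z=[0.6157, -0.7880, 0.0000] o=[-0.5280, -0.4125, 0.3200] → [0.2845, 0.2223, 1.0234, 0.6157, -0.7880, 0.0000]
J3: z=[0.6892, 0.5385, 0.4848] o=[-0.4210, -0.3289, 0.0751] → [-0.5873, 0.2162, 0.5947, 0.6892, 0.5385, 0.4848]
J4: z=[0.6892, 0.5385, 0.4848] o=[0.0038, -0.4482, 0.2843] → [-0.7578, 0.1544, 0.9057, 0.6892, 0.5385, 0.4848]
J5: z=[0.7189, -0.4246, -0.5504] o=[-0.0206, -0.2517, 0.1008] → [0.6134, 0.1678, 0.6718, 0.7189, -0.4246, -0.5504]
J6: z=[0.6892, 0.5385, 0.4848] o=[-0.0903, 0.3088, -0.4225] → [-0.0101, -0.2871, 0.3333, 0.6892, 0.5385, 0.4848]
V = J·q̇ = [0.7339, 0.0796, 0.8946, 1.1675, 0.2876, -0.6904]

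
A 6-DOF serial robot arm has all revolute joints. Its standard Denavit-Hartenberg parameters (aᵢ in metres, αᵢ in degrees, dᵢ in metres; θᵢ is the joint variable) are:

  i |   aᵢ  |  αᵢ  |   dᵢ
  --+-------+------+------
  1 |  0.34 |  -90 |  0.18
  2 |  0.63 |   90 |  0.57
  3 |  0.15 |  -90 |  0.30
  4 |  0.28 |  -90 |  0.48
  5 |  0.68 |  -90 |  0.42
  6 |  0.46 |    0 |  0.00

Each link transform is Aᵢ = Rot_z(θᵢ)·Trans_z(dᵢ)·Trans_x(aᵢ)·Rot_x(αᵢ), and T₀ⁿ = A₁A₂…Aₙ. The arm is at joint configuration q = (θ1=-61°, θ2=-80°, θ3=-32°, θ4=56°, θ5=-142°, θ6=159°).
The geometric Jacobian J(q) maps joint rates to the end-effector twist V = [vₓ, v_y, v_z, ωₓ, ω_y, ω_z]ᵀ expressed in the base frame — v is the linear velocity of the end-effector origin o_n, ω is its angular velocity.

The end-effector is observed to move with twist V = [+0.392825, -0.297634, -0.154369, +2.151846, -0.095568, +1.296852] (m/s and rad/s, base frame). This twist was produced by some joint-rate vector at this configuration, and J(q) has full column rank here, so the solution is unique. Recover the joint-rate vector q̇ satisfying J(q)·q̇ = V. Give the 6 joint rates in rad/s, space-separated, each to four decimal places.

o_n = [1.1787, 0.1755, 1.1340]
J₁: ẑ×o_n = [-0.1755, 1.1787, 0.0000], ω = ẑ
J2: z=[0.8746, 0.4848, 0.0000] o=[0.1648, -0.2974, 0.1800] → [0.4625, -0.8344, -0.0780, 0.8746, 0.4848, 0.0000]
J3: z=[-0.4774, 0.8613, 0.1736] o=[0.7164, -0.1167, 0.8004] → [0.2366, 0.2396, -0.5377, -0.4774, 0.8613, 0.1736]
J4: z=[0.7863, 0.3307, 0.5219] o=[0.5144, 0.0838, 0.9778] → [0.0038, 0.2239, -0.1476, 0.7863, 0.3307, 0.5219]
J5: z=[0.5920, -0.1619, -0.7895] o=[0.9412, -0.0178, 1.3188] → [0.1825, -0.0781, 0.1529, 0.5920, -0.1619, -0.7895]
J6: z=[0.7283, -0.3119, 0.6101] o=[1.4245, 0.5509, 1.0325] → [0.1974, -0.2239, -0.3500, 0.7283, -0.3119, 0.6101]
q̇ = J⁺·V = [0.6260, 0.9870, -0.5440, 0.4990, 0.0220, 0.8560]

0.6260 0.9870 -0.5440 0.4990 0.0220 0.8560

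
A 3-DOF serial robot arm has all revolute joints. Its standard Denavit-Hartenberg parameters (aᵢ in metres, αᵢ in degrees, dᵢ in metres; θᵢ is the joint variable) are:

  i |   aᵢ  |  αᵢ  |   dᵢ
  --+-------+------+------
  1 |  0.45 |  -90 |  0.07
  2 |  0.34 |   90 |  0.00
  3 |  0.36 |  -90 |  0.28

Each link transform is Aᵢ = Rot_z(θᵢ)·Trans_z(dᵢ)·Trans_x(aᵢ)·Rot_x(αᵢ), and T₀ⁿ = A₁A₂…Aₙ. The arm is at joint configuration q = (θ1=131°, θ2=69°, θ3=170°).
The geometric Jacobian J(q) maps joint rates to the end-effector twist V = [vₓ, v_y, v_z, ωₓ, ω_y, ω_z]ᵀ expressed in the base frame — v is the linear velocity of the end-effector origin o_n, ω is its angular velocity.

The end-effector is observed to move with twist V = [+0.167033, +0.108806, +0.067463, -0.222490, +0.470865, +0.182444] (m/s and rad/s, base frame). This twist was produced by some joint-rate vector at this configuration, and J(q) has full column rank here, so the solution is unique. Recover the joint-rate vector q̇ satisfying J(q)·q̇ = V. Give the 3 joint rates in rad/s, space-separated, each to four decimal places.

o_n = [-0.5105, 0.4920, 0.1839]
J₁: ẑ×o_n = [-0.4920, -0.5105, 0.0000], ω = ẑ
J2: z=[-0.7547, -0.6561, 0.0000] o=[-0.2952, 0.3396, 0.0700] → [-0.0747, 0.0860, -0.2562, -0.7547, -0.6561, 0.0000]
J3: z=[-0.6125, 0.7046, 0.3584] o=[-0.3752, 0.4316, -0.2474] → [0.2823, 0.2157, 0.0584, -0.6125, 0.7046, 0.3584]
q̇ = J⁺·V = [-0.0100, -0.1410, 0.5370]

-0.0100 -0.1410 0.5370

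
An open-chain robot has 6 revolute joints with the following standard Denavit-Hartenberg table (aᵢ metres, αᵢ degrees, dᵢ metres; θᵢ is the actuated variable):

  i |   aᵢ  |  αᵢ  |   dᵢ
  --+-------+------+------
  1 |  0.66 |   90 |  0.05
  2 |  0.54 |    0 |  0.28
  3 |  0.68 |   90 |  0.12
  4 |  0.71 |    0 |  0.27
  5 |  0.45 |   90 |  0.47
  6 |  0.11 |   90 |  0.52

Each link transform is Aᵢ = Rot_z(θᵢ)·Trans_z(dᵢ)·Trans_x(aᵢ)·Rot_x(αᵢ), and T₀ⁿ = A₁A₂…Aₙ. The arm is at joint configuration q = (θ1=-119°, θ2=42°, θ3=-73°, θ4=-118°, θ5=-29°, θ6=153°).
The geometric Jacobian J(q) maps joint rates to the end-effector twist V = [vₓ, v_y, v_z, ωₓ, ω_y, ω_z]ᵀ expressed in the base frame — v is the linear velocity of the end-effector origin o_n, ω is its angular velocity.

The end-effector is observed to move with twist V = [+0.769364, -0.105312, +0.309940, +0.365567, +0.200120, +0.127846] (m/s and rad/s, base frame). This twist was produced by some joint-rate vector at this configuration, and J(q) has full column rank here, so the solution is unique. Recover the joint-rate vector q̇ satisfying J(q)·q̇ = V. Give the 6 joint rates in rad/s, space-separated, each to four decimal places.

o_n = [-0.2363, -0.3902, -0.1464]
J₁: ẑ×o_n = [0.3902, -0.2363, 0.0000], ω = ẑ
J2: z=[-0.8746, 0.4848, 0.0000] o=[-0.3200, -0.5772, 0.0500] → [-0.0952, -0.1718, -0.2042, -0.8746, 0.4848, 0.0000]
J3: z=[-0.8746, 0.4848, 0.0000] o=[-0.7594, -0.7925, 0.4113] → [-0.2704, -0.4878, -0.6055, -0.8746, 0.4848, 0.0000]
J4: z=[0.2497, 0.4505, -0.8572] o=[-1.1470, -1.2441, 0.0611] → [0.6385, -0.7288, -0.1970, 0.2497, 0.4505, -0.8572]
J5: z=[0.2497, 0.4505, -0.8572] o=[-0.3927, -1.1765, 0.0013] → [0.6075, -0.0972, 0.1259, 0.2497, 0.4505, -0.8572]
J6: z=[-0.5072, 0.8149, 0.2805] o=[0.0958, -0.8007, -0.2071] → [-0.0657, -0.0624, 0.0624, -0.5072, 0.8149, 0.2805]
q̇ = J⁺·V = [0.6570, 0.3020, -0.5700, 0.1760, 0.4590, 0.0540]

0.6570 0.3020 -0.5700 0.1760 0.4590 0.0540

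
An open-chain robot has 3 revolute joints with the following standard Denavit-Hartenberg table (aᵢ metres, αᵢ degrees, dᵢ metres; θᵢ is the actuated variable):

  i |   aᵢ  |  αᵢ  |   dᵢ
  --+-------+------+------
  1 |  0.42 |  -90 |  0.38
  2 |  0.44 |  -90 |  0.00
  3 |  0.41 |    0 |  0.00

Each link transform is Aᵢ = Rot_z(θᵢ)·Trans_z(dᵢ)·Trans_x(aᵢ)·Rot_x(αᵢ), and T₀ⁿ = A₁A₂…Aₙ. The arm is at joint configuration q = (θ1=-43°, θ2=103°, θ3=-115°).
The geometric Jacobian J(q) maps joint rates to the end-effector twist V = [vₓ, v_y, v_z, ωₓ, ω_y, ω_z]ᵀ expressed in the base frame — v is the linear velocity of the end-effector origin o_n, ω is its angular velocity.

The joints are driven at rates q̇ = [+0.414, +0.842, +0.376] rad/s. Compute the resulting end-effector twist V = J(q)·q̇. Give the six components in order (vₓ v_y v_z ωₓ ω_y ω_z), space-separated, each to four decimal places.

o_n = [0.5167, 0.0262, 0.1201]
J₁: ẑ×o_n = [-0.0262, 0.5167, 0.0000], ω = ẑ
J2: z=[0.6820, 0.7314, 0.0000] o=[0.3072, -0.2864, 0.3800] → [-0.1901, 0.1772, 0.0600, 0.6820, 0.7314, 0.0000]
J3: z=[-0.7126, 0.6645, 0.2250] o=[0.2348, -0.2189, -0.0487] → [0.0570, 0.1837, -0.3621, -0.7126, 0.6645, 0.2250]
V = J·q̇ = [-0.1495, 0.4322, -0.0856, 0.3063, 0.8657, 0.4986]

-0.1495 0.4322 -0.0856 0.3063 0.8657 0.4986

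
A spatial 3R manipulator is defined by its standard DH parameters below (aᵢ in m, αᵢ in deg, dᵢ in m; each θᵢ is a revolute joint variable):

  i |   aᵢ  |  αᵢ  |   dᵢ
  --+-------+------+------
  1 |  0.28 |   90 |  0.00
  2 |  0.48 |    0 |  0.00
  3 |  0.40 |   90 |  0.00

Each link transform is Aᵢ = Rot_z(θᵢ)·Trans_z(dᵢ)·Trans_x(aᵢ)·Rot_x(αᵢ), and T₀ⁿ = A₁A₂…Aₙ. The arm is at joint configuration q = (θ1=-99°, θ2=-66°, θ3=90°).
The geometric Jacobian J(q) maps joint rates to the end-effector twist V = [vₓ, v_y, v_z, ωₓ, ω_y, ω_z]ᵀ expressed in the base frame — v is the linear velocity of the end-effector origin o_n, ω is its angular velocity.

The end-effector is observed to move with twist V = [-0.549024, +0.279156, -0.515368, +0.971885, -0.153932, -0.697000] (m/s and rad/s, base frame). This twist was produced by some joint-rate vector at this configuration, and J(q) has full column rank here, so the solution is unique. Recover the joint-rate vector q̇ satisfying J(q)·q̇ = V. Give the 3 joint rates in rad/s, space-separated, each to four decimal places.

o_n = [-0.1315, -0.8303, -0.2758]
J₁: ẑ×o_n = [0.8303, -0.1315, 0.0000], ω = ẑ
J2: z=[-0.9877, 0.1564, 0.0000] o=[-0.0438, -0.2766, 0.0000] → [-0.0431, -0.2724, 0.5607, -0.9877, 0.1564, 0.0000]
J3: z=[-0.9877, 0.1564, 0.0000] o=[-0.0743, -0.4694, -0.4385] → [0.0255, 0.1607, 0.3654, -0.9877, 0.1564, 0.0000]
q̇ = J⁺·V = [-0.6970, -0.7980, -0.1860]

-0.6970 -0.7980 -0.1860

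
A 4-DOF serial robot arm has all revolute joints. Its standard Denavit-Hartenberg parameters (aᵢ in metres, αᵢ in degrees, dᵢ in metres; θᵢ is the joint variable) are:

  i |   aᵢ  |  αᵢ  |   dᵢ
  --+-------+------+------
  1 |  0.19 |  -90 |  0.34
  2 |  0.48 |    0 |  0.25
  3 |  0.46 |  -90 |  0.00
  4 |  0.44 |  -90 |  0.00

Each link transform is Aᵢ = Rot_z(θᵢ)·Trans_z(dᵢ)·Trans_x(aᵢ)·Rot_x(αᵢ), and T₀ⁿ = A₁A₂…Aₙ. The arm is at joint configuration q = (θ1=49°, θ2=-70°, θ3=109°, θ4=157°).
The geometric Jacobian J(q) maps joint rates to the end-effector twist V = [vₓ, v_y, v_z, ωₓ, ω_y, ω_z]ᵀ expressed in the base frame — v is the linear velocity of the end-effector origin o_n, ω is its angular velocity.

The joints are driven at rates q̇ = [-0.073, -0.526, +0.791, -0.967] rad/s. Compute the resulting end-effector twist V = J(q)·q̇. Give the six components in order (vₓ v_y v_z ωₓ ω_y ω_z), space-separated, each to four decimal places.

o_n = [0.2015, 0.3508, 0.7565]
J₁: ẑ×o_n = [-0.3508, 0.2015, 0.0000], ω = ẑ
J2: z=[-0.7547, 0.6561, 0.0000] o=[0.1247, 0.1434, 0.3400] → [0.2732, 0.3143, -0.2069, -0.7547, 0.6561, 0.0000]
J3: z=[-0.7547, 0.6561, 0.0000] o=[0.0437, 0.4313, 0.7911] → [-0.0227, -0.0261, -0.0427, -0.7547, 0.6561, 0.0000]
J4: z=[-0.4129, -0.4750, -0.7771] o=[0.2782, 0.7011, 0.5016] → [-0.3933, 0.1649, 0.1082, -0.4129, -0.4750, -0.7771]
V = J·q̇ = [0.2443, -0.3601, -0.0296, 0.1992, 0.6331, 0.6785]

0.2443 -0.3601 -0.0296 0.1992 0.6331 0.6785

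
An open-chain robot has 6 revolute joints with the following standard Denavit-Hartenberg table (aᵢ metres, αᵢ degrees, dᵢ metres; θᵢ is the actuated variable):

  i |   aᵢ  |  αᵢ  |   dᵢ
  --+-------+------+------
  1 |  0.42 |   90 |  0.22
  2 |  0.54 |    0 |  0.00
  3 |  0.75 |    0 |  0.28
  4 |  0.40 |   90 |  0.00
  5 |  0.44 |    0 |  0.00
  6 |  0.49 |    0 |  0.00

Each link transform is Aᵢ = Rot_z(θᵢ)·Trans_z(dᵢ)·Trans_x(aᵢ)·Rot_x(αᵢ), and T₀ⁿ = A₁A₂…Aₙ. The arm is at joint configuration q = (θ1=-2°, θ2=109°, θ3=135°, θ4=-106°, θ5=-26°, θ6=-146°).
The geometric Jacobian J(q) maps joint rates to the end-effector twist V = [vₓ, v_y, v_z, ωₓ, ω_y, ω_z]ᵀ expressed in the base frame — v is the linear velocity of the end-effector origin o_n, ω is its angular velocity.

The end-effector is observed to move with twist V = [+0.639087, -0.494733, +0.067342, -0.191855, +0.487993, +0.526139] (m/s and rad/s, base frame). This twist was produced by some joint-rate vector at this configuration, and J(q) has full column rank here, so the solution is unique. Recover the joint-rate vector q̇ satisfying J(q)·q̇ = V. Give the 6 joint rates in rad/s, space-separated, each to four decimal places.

o_n = [-0.3156, -0.0079, 0.2641]
J₁: ẑ×o_n = [0.0079, -0.3156, 0.0000], ω = ẑ
J2: z=[-0.0349, -0.9994, 0.0000] o=[0.4197, -0.0147, 0.2200] → [-0.0440, 0.0015, -0.7351, -0.0349, -0.9994, 0.0000]
J3: z=[-0.0349, -0.9994, 0.0000] o=[0.2440, -0.0085, 0.7306] → [0.4662, -0.0163, -0.5593, -0.0349, -0.9994, 0.0000]
J4: z=[-0.0349, -0.9994, 0.0000] o=[-0.0943, -0.2769, 0.0565] → [-0.2075, 0.0072, -0.2306, -0.0349, -0.9994, 0.0000]
J5: z=[0.6687, -0.0234, 0.7431] o=[-0.3914, -0.2665, 0.3241] → [-0.1908, 0.0965, 0.1747, 0.6687, -0.0234, 0.7431]
J6: z=[0.6687, -0.0234, 0.7431] o=[-0.6784, -0.0635, 0.5888] → [-0.0337, 0.4867, 0.0456, 0.6687, -0.0234, 0.7431]
q̇ = J⁺·V = [0.7580, -0.5060, 0.9470, -0.9220, 0.2070, -0.5190]

0.7580 -0.5060 0.9470 -0.9220 0.2070 -0.5190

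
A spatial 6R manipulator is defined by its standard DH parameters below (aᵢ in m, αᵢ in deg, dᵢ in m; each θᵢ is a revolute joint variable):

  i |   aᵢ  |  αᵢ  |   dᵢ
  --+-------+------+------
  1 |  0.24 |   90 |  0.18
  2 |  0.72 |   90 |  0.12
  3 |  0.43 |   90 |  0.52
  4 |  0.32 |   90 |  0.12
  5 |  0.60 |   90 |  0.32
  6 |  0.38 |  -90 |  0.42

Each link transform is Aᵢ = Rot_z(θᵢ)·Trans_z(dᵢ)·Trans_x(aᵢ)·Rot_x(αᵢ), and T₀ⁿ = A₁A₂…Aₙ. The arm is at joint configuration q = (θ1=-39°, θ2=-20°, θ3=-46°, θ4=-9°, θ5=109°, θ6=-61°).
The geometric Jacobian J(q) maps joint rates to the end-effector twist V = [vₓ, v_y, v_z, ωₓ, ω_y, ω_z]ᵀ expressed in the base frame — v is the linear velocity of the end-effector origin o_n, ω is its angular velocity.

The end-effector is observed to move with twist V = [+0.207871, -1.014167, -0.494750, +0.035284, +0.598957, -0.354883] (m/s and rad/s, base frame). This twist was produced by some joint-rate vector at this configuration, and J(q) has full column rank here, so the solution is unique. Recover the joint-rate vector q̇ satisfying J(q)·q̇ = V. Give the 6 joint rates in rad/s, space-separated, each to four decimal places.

-0.5520 -0.1800 0.6720 0.4770 0.7370 0.0660

o_n = [1.2791, 0.5241, -0.4639]
J₁: ẑ×o_n = [-0.5241, 1.2791, 0.0000], ω = ẑ
J2: z=[-0.6293, -0.7771, 0.0000] o=[0.1865, -0.1510, 0.1800] → [0.5004, -0.4052, 0.4242, -0.6293, -0.7771, 0.0000]
J3: z=[-0.2658, 0.2152, -0.9397] o=[0.6368, -0.6701, -0.0663] → [1.0366, -0.7092, -0.4557, -0.2658, 0.2152, -0.9397]
J4: z=[-0.0882, 0.9652, 0.2460] o=[0.9114, -0.4944, -0.6571] → [-0.0641, 0.1075, -0.4447, -0.0882, 0.9652, 0.2460]
J5: z=[0.1124, -0.2358, 0.9653] o=[1.2175, -0.3425, -0.6556] → [-0.8817, 0.0379, 0.1119, 0.1124, -0.2358, 0.9653]
J6: z=[0.9071, 0.4208, -0.0028] o=[1.0101, 0.1076, -0.1900] → [-0.1141, 0.2477, 0.2646, 0.9071, 0.4208, -0.0028]
q̇ = J⁺·V = [-0.5520, -0.1800, 0.6720, 0.4770, 0.7370, 0.0660]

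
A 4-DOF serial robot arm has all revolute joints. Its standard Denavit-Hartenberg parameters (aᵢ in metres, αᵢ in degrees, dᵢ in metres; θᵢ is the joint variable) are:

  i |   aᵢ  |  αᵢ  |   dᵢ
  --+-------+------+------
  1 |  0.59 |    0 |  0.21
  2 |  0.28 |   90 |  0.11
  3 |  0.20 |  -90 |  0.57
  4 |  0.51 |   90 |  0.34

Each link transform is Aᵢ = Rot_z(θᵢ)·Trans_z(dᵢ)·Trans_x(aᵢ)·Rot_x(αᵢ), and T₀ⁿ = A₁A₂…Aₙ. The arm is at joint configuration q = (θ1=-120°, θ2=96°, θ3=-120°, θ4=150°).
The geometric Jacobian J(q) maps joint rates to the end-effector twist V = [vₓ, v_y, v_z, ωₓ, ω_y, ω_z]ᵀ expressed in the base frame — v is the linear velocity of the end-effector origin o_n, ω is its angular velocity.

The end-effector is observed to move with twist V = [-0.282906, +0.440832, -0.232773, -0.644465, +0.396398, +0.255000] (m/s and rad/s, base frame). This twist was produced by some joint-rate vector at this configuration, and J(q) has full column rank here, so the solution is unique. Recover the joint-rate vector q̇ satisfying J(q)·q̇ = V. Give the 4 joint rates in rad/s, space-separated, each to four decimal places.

-0.4690 0.2910 -0.1000 -0.8660

o_n = [0.2121, -1.0815, 0.3593]
J₁: ẑ×o_n = [1.0815, 0.2121, -0.0000], ω = ẑ
J2: z=[0.0000, 0.0000, 1.0000] o=[-0.2950, -0.5110, 0.2100] → [0.5706, 0.5071, -0.0000, 0.0000, 0.0000, 1.0000]
J3: z=[-0.4067, -0.9135, 0.0000] o=[-0.0392, -0.6248, 0.3200] → [-0.0359, 0.0160, 0.4153, -0.4067, -0.9135, 0.0000]
J4: z=[0.7912, -0.3522, -0.5000] o=[-0.3624, -1.1049, 0.1468] → [-0.0632, -0.4553, 0.2208, 0.7912, -0.3522, -0.5000]
q̇ = J⁺·V = [-0.4690, 0.2910, -0.1000, -0.8660]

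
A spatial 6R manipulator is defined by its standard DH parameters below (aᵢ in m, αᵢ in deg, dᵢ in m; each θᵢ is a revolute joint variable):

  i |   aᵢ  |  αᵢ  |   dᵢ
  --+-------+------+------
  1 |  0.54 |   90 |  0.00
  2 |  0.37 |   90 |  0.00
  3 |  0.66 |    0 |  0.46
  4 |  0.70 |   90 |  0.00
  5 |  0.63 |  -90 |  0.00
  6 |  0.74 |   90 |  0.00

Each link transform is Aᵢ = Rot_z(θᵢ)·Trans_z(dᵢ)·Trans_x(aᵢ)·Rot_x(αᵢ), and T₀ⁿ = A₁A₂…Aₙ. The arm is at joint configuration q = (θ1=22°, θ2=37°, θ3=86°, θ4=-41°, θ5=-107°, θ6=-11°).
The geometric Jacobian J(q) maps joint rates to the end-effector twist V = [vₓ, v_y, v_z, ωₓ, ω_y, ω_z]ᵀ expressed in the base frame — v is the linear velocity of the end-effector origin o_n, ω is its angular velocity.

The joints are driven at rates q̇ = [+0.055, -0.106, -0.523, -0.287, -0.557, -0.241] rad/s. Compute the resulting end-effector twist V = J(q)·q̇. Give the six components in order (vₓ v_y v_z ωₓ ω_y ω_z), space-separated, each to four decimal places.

-0.0202 1.0062 -0.1764 -0.7782 -0.4491 0.3105

o_n = [0.8640, -0.4847, 1.1082]
J₁: ẑ×o_n = [0.4847, 0.8640, -0.0000], ω = ẑ
J2: z=[0.3746, -0.9272, 0.0000] o=[0.5007, 0.2023, 0.0000] → [-1.0275, -0.4151, 0.0796, 0.3746, -0.9272, 0.0000]
J3: z=[0.5580, 0.2254, -0.7986] o=[0.7747, 0.3130, 0.2227] → [-0.4374, -0.5655, -0.4653, 0.5580, 0.2254, -0.7986]
J4: z=[0.5580, 0.2254, -0.7986] o=[1.3121, -0.1800, -0.1170] → [0.0328, -0.3258, -0.0690, 0.5580, 0.2254, -0.7986]
J5: z=[0.2587, 0.8672, 0.4255] o=[1.8640, -0.4908, 0.1809] → [0.8015, -0.6654, 0.8687, 0.2587, 0.8672, 0.4255]
J6: z=[0.5909, -0.4906, 0.6405] o=[1.3826, -0.5449, 0.5837] → [-0.2958, -0.6420, -0.2188, 0.5909, -0.4906, 0.6405]
V = J·q̇ = [-0.0202, 1.0062, -0.1764, -0.7782, -0.4491, 0.3105]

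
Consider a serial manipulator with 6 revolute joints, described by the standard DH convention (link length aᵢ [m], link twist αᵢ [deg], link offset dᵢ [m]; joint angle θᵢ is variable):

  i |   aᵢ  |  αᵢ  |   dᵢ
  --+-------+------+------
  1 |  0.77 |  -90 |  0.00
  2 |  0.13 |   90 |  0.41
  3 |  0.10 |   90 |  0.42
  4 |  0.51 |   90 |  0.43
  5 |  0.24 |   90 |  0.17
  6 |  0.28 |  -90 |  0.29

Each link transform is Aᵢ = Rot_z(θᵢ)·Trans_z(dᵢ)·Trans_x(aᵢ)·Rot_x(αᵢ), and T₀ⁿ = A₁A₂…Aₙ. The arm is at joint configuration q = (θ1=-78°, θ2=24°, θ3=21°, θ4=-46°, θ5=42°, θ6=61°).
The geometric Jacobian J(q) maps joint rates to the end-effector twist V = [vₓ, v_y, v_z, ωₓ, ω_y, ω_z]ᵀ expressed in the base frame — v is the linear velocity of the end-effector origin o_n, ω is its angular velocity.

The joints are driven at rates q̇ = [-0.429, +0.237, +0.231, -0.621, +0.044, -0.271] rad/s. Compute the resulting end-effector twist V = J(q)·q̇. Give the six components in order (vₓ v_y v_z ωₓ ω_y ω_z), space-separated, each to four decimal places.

o_n = [0.3992, -1.1629, -0.8306]
J₁: ẑ×o_n = [1.1629, 0.3992, -0.0000], ω = ẑ
J2: z=[0.9781, 0.2079, 0.0000] o=[0.1601, -0.7532, 0.0000] → [-0.1727, 0.8124, -0.4505, 0.9781, 0.2079, 0.0000]
J3: z=[0.0846, -0.3978, 0.9135] o=[0.5858, -0.7841, -0.0529] → [0.6555, -0.1047, -0.1063, 0.0846, -0.3978, 0.9135]
J4: z=[-0.8451, -0.5143, -0.1458] o=[0.6741, -1.0272, 0.2928] → [0.5580, -0.9093, -0.0267, -0.8451, -0.5143, -0.1458]
J5: z=[-0.4385, 0.8229, -0.3615] o=[0.4667, -1.3715, -0.2395] → [-0.4110, -0.2348, -0.0359, -0.4385, 0.8229, -0.3615]
J6: z=[0.8327, 0.2206, -0.5079] o=[0.3110, -1.3573, -0.4886] → [0.0233, 0.2399, 0.1424, 0.8327, 0.2206, -0.5079]
V = J·q̇ = [-0.7593, 0.4864, -0.1549, 0.5312, 0.2532, -0.0057]

-0.7593 0.4864 -0.1549 0.5312 0.2532 -0.0057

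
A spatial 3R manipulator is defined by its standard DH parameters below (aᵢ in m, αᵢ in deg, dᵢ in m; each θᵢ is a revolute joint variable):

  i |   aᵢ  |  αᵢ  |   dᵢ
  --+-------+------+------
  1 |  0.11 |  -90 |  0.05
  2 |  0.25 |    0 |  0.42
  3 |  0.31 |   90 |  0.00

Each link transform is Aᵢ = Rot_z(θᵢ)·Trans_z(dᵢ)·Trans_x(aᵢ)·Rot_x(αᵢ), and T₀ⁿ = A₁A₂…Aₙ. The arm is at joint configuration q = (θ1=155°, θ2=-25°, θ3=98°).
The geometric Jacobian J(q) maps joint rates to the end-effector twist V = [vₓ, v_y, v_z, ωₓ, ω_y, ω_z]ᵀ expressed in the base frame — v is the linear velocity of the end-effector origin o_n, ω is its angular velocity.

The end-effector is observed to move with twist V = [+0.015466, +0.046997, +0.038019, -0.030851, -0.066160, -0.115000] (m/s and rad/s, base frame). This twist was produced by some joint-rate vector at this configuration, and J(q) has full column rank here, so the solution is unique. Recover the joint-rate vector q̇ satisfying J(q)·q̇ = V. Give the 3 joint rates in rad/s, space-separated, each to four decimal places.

o_n = [-0.5647, -0.2001, -0.1408]
J₁: ẑ×o_n = [0.2001, -0.5647, 0.0000], ω = ẑ
J2: z=[-0.4226, -0.9063, 0.0000] o=[-0.0997, 0.0465, 0.0500] → [0.1729, -0.0806, -0.3172, -0.4226, -0.9063, 0.0000]
J3: z=[-0.4226, -0.9063, 0.0000] o=[-0.4825, -0.2384, 0.1557] → [0.2687, -0.1253, -0.0906, -0.4226, -0.9063, 0.0000]
q̇ = J⁺·V = [-0.1150, -0.1970, 0.2700]

-0.1150 -0.1970 0.2700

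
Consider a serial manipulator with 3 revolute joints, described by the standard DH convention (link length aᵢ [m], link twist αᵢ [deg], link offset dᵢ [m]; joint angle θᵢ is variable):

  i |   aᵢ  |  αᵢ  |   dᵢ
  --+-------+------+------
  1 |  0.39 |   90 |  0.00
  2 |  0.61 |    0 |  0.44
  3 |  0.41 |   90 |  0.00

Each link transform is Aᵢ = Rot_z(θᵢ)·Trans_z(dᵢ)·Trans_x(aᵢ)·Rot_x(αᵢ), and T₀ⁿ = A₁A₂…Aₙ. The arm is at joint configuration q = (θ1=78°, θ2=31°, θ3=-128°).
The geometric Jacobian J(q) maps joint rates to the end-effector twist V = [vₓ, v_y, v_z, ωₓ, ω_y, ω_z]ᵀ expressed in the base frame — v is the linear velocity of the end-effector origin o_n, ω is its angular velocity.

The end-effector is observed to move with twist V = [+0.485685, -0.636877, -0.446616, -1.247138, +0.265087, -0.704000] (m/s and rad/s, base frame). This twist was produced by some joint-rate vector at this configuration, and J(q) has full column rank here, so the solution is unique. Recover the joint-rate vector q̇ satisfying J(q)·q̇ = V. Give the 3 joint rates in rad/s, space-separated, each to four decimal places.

o_n = [0.6098, 0.7526, -0.0928]
J₁: ẑ×o_n = [-0.7526, 0.6098, 0.0000], ω = ẑ
J2: z=[0.9781, -0.2079, 0.0000] o=[0.0811, 0.3815, 0.0000] → [0.0193, 0.0907, 0.4729, 0.9781, -0.2079, 0.0000]
J3: z=[0.9781, -0.2079, 0.0000] o=[0.6202, 0.8014, 0.3142] → [0.0846, 0.3981, -0.0500, 0.9781, -0.2079, 0.0000]
q̇ = J⁺·V = [-0.7040, -0.9760, -0.2990]

-0.7040 -0.9760 -0.2990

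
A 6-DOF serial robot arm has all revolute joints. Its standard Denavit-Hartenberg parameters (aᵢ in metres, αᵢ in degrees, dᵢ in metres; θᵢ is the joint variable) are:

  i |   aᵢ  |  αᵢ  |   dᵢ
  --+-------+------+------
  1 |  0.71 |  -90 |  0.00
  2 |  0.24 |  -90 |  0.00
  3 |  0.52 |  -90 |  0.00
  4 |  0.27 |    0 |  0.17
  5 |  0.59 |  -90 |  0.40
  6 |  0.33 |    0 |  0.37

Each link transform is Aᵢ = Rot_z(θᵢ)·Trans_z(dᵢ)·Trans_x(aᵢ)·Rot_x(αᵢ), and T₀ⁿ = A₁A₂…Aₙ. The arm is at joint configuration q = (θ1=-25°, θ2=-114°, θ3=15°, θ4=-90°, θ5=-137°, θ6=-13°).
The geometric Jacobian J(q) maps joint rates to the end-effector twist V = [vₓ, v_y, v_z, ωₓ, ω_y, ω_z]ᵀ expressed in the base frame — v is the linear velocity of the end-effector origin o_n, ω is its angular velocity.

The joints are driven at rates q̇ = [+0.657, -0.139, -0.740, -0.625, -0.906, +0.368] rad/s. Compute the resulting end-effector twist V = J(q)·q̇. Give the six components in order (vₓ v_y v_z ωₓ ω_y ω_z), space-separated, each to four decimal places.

-1.0803 0.5760 0.2120 0.1405 1.4897 0.5826

o_n = [0.4073, -0.7702, -0.3203]
J₁: ẑ×o_n = [0.7702, 0.4073, -0.0000], ω = ẑ
J2: z=[0.4226, 0.9063, 0.0000] o=[0.6435, -0.3001, 0.0000] → [-0.2903, 0.1354, 0.0154, 0.4226, 0.9063, 0.0000]
J3: z=[0.8280, -0.3861, 0.4067] o=[0.5550, -0.2588, 0.2193] → [0.4163, 0.3866, -0.4805, 0.8280, -0.3861, 0.4067]
J4: z=[-0.3128, -0.9199, -0.2364] o=[0.3130, -0.2944, 0.6781] → [0.8059, -0.3346, 0.2356, -0.3128, -0.9199, -0.2364]
J5: z=[-0.3128, -0.9199, -0.2364] o=[0.4833, -0.5551, 0.7477] → [0.9316, -0.3161, -0.0027, -0.3128, -0.9199, -0.2364]
J6: z=[0.9051, -0.2132, -0.3680] o=[0.1882, -0.7289, 0.1226] → [0.0792, 0.3202, 0.0093, 0.9051, -0.2132, -0.3680]
V = J·q̇ = [-1.0803, 0.5760, 0.2120, 0.1405, 1.4897, 0.5826]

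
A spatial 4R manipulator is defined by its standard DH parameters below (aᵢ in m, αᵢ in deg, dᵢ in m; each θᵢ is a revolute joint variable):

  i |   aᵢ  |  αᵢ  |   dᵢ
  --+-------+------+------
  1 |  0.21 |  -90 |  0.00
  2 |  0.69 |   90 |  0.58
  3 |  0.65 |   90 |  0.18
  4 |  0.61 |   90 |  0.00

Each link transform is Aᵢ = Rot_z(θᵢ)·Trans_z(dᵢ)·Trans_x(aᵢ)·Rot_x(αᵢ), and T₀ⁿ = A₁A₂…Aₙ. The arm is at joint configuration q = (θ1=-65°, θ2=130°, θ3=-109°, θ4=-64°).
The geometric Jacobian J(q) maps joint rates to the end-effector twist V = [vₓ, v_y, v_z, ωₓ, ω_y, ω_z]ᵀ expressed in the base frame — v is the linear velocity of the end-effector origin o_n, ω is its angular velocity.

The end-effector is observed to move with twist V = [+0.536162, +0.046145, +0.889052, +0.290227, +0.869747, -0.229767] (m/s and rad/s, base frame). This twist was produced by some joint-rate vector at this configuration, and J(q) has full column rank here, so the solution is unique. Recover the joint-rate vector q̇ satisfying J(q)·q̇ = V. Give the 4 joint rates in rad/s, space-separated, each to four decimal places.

o_n = [-0.3973, 0.1718, -0.0631]
J₁: ẑ×o_n = [-0.1718, -0.3973, 0.0000], ω = ẑ
J2: z=[0.9063, 0.4226, 0.0000] o=[0.0887, -0.1903, 0.0000] → [-0.0266, 0.0571, 0.5336, 0.9063, 0.4226, 0.0000]
J3: z=[0.3237, -0.6943, -0.6428] o=[0.4270, 0.4568, -0.5286] → [-0.5063, 0.3791, -0.6645, 0.3237, -0.6943, -0.6428]
J4: z=[0.5519, -0.4132, 0.7243] o=[-0.0143, -0.0512, -0.4822] → [-0.3348, -0.5087, -0.0351, 0.5519, -0.4132, 0.7243]
q̇ = J⁺·V = [-0.6920, 0.6560, -0.8070, -0.0780]

-0.6920 0.6560 -0.8070 -0.0780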